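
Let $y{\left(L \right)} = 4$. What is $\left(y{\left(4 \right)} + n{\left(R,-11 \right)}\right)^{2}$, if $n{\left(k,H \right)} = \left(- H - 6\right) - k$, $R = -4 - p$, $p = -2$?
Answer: $121$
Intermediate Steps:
$R = -2$ ($R = -4 - -2 = -4 + 2 = -2$)
$n{\left(k,H \right)} = -6 - H - k$ ($n{\left(k,H \right)} = \left(-6 - H\right) - k = -6 - H - k$)
$\left(y{\left(4 \right)} + n{\left(R,-11 \right)}\right)^{2} = \left(4 - -7\right)^{2} = \left(4 + \left(-6 + 11 + 2\right)\right)^{2} = \left(4 + 7\right)^{2} = 11^{2} = 121$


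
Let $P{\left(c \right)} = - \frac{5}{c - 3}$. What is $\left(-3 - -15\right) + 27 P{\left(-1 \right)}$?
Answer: $\frac{183}{4} \approx 45.75$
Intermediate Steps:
$P{\left(c \right)} = - \frac{5}{-3 + c}$ ($P{\left(c \right)} = - \frac{5}{c - 3} = - \frac{5}{-3 + c}$)
$\left(-3 - -15\right) + 27 P{\left(-1 \right)} = \left(-3 - -15\right) + 27 \left(- \frac{5}{-3 - 1}\right) = \left(-3 + 15\right) + 27 \left(- \frac{5}{-4}\right) = 12 + 27 \left(\left(-5\right) \left(- \frac{1}{4}\right)\right) = 12 + 27 \cdot \frac{5}{4} = 12 + \frac{135}{4} = \frac{183}{4}$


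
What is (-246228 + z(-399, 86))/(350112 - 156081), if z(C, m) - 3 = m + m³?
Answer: 389917/194031 ≈ 2.0096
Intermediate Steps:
z(C, m) = 3 + m + m³ (z(C, m) = 3 + (m + m³) = 3 + m + m³)
(-246228 + z(-399, 86))/(350112 - 156081) = (-246228 + (3 + 86 + 86³))/(350112 - 156081) = (-246228 + (3 + 86 + 636056))/194031 = (-246228 + 636145)*(1/194031) = 389917*(1/194031) = 389917/194031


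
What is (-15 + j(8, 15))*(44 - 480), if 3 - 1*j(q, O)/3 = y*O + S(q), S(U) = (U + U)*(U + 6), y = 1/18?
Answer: 296698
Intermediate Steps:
y = 1/18 ≈ 0.055556
S(U) = 2*U*(6 + U) (S(U) = (2*U)*(6 + U) = 2*U*(6 + U))
j(q, O) = 9 - O/6 - 6*q*(6 + q) (j(q, O) = 9 - 3*(O/18 + 2*q*(6 + q)) = 9 + (-O/6 - 6*q*(6 + q)) = 9 - O/6 - 6*q*(6 + q))
(-15 + j(8, 15))*(44 - 480) = (-15 + (9 - ⅙*15 - 6*8*(6 + 8)))*(44 - 480) = (-15 + (9 - 5/2 - 6*8*14))*(-436) = (-15 + (9 - 5/2 - 672))*(-436) = (-15 - 1331/2)*(-436) = -1361/2*(-436) = 296698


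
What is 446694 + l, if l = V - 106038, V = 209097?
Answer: 549753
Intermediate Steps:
l = 103059 (l = 209097 - 106038 = 103059)
446694 + l = 446694 + 103059 = 549753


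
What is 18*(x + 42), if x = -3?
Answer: 702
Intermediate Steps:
18*(x + 42) = 18*(-3 + 42) = 18*39 = 702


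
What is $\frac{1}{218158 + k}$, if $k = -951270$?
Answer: $- \frac{1}{733112} \approx -1.364 \cdot 10^{-6}$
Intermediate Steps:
$\frac{1}{218158 + k} = \frac{1}{218158 - 951270} = \frac{1}{-733112} = - \frac{1}{733112}$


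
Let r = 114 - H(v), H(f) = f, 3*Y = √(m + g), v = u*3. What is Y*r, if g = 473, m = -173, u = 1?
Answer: 370*√3 ≈ 640.86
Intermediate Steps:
v = 3 (v = 1*3 = 3)
Y = 10*√3/3 (Y = √(-173 + 473)/3 = √300/3 = (10*√3)/3 = 10*√3/3 ≈ 5.7735)
r = 111 (r = 114 - 1*3 = 114 - 3 = 111)
Y*r = (10*√3/3)*111 = 370*√3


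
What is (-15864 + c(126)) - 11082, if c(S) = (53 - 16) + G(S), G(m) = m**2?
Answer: -11033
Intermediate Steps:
c(S) = 37 + S**2 (c(S) = (53 - 16) + S**2 = 37 + S**2)
(-15864 + c(126)) - 11082 = (-15864 + (37 + 126**2)) - 11082 = (-15864 + (37 + 15876)) - 11082 = (-15864 + 15913) - 11082 = 49 - 11082 = -11033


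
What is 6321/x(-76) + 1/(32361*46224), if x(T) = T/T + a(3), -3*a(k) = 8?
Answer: -28365895786027/7479274320 ≈ -3792.6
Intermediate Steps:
a(k) = -8/3 (a(k) = -1/3*8 = -8/3)
x(T) = -5/3 (x(T) = T/T - 8/3 = 1 - 8/3 = -5/3)
6321/x(-76) + 1/(32361*46224) = 6321/(-5/3) + 1/(32361*46224) = 6321*(-3/5) + (1/32361)*(1/46224) = -18963/5 + 1/1495854864 = -28365895786027/7479274320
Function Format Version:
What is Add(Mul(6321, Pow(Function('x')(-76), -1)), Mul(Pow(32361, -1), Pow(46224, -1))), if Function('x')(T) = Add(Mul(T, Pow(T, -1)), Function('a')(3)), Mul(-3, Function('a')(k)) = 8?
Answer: Rational(-28365895786027, 7479274320) ≈ -3792.6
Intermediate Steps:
Function('a')(k) = Rational(-8, 3) (Function('a')(k) = Mul(Rational(-1, 3), 8) = Rational(-8, 3))
Function('x')(T) = Rational(-5, 3) (Function('x')(T) = Add(Mul(T, Pow(T, -1)), Rational(-8, 3)) = Add(1, Rational(-8, 3)) = Rational(-5, 3))
Add(Mul(6321, Pow(Function('x')(-76), -1)), Mul(Pow(32361, -1), Pow(46224, -1))) = Add(Mul(6321, Pow(Rational(-5, 3), -1)), Mul(Pow(32361, -1), Pow(46224, -1))) = Add(Mul(6321, Rational(-3, 5)), Mul(Rational(1, 32361), Rational(1, 46224))) = Add(Rational(-18963, 5), Rational(1, 1495854864)) = Rational(-28365895786027, 7479274320)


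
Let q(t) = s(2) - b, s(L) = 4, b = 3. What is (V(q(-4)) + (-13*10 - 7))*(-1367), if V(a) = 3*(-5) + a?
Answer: 206417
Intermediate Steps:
q(t) = 1 (q(t) = 4 - 1*3 = 4 - 3 = 1)
V(a) = -15 + a
(V(q(-4)) + (-13*10 - 7))*(-1367) = ((-15 + 1) + (-13*10 - 7))*(-1367) = (-14 + (-130 - 7))*(-1367) = (-14 - 137)*(-1367) = -151*(-1367) = 206417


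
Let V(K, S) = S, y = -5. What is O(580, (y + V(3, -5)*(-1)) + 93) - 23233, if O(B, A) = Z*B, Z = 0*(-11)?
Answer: -23233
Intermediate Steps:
Z = 0
O(B, A) = 0 (O(B, A) = 0*B = 0)
O(580, (y + V(3, -5)*(-1)) + 93) - 23233 = 0 - 23233 = -23233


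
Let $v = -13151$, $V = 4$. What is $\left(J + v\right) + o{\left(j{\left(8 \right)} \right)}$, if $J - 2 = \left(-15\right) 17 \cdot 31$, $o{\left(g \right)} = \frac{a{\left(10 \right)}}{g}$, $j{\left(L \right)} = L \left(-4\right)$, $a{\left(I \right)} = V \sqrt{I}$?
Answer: $-21054 - \frac{\sqrt{10}}{8} \approx -21054.0$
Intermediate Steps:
$a{\left(I \right)} = 4 \sqrt{I}$
$j{\left(L \right)} = - 4 L$
$o{\left(g \right)} = \frac{4 \sqrt{10}}{g}$
$J = -7903$ ($J = 2 + \left(-15\right) 17 \cdot 31 = 2 - 7905 = -7903$)
$\left(J + v\right) + o{\left(j{\left(8 \right)} \right)} = \left(-7903 - 13151\right) + \frac{4 \sqrt{10}}{\left(-4\right) 8} = -21054 + \frac{4 \sqrt{10}}{-32} = -21054 + 4 \sqrt{10} \left(- \frac{1}{32}\right) = -21054 - \frac{\sqrt{10}}{8}$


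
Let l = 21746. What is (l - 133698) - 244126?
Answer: -356078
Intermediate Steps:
(l - 133698) - 244126 = (21746 - 133698) - 244126 = -111952 - 244126 = -356078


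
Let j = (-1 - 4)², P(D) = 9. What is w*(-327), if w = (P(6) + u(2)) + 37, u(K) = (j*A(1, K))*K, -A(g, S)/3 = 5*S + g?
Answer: 524508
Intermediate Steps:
A(g, S) = -15*S - 3*g (A(g, S) = -3*(5*S + g) = -3*(g + 5*S) = -15*S - 3*g)
j = 25 (j = (-5)² = 25)
u(K) = K*(-75 - 375*K) (u(K) = (25*(-15*K - 3*1))*K = (25*(-15*K - 3))*K = (25*(-3 - 15*K))*K = (-75 - 375*K)*K = K*(-75 - 375*K))
w = -1604 (w = (9 - 75*2*(1 + 5*2)) + 37 = (9 - 75*2*(1 + 10)) + 37 = (9 - 75*2*11) + 37 = (9 - 1650) + 37 = -1641 + 37 = -1604)
w*(-327) = -1604*(-327) = 524508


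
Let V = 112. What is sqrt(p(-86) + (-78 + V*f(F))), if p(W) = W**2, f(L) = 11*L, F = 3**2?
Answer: sqrt(18406) ≈ 135.67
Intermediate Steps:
F = 9
sqrt(p(-86) + (-78 + V*f(F))) = sqrt((-86)**2 + (-78 + 112*(11*9))) = sqrt(7396 + (-78 + 112*99)) = sqrt(7396 + (-78 + 11088)) = sqrt(7396 + 11010) = sqrt(18406)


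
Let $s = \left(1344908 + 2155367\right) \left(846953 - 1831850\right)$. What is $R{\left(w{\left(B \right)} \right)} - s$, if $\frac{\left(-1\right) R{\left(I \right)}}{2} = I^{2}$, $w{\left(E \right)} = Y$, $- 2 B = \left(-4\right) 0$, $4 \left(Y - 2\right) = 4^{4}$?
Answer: $3447410337963$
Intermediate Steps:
$Y = 66$ ($Y = 2 + \frac{4^{4}}{4} = 2 + \frac{1}{4} \cdot 256 = 2 + 64 = 66$)
$s = -3447410346675$ ($s = 3500275 \left(-984897\right) = -3447410346675$)
$B = 0$ ($B = - \frac{\left(-4\right) 0}{2} = \left(- \frac{1}{2}\right) 0 = 0$)
$w{\left(E \right)} = 66$
$R{\left(I \right)} = - 2 I^{2}$
$R{\left(w{\left(B \right)} \right)} - s = - 2 \cdot 66^{2} - -3447410346675 = \left(-2\right) 4356 + 3447410346675 = -8712 + 3447410346675 = 3447410337963$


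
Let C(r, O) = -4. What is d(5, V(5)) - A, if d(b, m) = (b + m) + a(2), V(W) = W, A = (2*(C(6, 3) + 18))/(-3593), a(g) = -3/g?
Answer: 61137/7186 ≈ 8.5078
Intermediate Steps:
A = -28/3593 (A = (2*(-4 + 18))/(-3593) = (2*14)*(-1/3593) = 28*(-1/3593) = -28/3593 ≈ -0.0077929)
d(b, m) = -3/2 + b + m (d(b, m) = (b + m) - 3/2 = -3/2 + b + m)
d(5, V(5)) - A = (-3/2 + 5 + 5) - 1*(-28/3593) = 17/2 + 28/3593 = 61137/7186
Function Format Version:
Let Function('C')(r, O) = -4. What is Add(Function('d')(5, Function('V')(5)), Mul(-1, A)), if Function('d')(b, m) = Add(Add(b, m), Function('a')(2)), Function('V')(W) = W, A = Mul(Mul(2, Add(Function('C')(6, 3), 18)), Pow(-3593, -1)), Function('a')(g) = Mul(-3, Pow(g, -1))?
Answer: Rational(61137, 7186) ≈ 8.5078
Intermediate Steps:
A = Rational(-28, 3593) (A = Mul(Mul(2, Add(-4, 18)), Pow(-3593, -1)) = Mul(Mul(2, 14), Rational(-1, 3593)) = Mul(28, Rational(-1, 3593)) = Rational(-28, 3593) ≈ -0.0077929)
Function('d')(b, m) = Add(Rational(-3, 2), b, m) (Function('d')(b, m) = Add(Add(b, m), Mul(-3, Pow(2, -1))) = Add(Add(b, m), Mul(-3, Rational(1, 2))) = Add(Add(b, m), Rational(-3, 2)) = Add(Rational(-3, 2), b, m))
Add(Function('d')(5, Function('V')(5)), Mul(-1, A)) = Add(Add(Rational(-3, 2), 5, 5), Mul(-1, Rational(-28, 3593))) = Add(Rational(17, 2), Rational(28, 3593)) = Rational(61137, 7186)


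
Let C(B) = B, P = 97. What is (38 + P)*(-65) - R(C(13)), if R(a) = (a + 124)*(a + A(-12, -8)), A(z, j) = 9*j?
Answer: -692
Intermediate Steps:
R(a) = (-72 + a)*(124 + a) (R(a) = (a + 124)*(a + 9*(-8)) = (124 + a)*(a - 72) = (124 + a)*(-72 + a) = (-72 + a)*(124 + a))
(38 + P)*(-65) - R(C(13)) = (38 + 97)*(-65) - (-8928 + 13² + 52*13) = 135*(-65) - (-8928 + 169 + 676) = -8775 - 1*(-8083) = -8775 + 8083 = -692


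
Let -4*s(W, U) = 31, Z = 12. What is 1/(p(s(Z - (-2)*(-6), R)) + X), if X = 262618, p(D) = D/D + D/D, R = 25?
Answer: 1/262620 ≈ 3.8078e-6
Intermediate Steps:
s(W, U) = -31/4 (s(W, U) = -1/4*31 = -31/4)
p(D) = 2 (p(D) = 1 + 1 = 2)
1/(p(s(Z - (-2)*(-6), R)) + X) = 1/(2 + 262618) = 1/262620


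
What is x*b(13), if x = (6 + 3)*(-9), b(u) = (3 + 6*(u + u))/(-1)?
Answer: 12879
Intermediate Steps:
b(u) = -3 - 12*u (b(u) = (3 + 6*(2*u))*(-1) = (3 + 12*u)*(-1) = -3 - 12*u)
x = -81 (x = 9*(-9) = -81)
x*b(13) = -81*(-3 - 12*13) = -81*(-3 - 156) = -81*(-159) = 12879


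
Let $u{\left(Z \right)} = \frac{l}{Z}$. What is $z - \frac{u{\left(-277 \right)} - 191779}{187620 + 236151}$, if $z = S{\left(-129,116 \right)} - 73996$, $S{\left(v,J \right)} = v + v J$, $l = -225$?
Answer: $- \frac{10457620566905}{117384567} \approx -89089.0$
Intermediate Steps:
$u{\left(Z \right)} = - \frac{225}{Z}$
$S{\left(v,J \right)} = v + J v$
$z = -89089$ ($z = - 129 \left(1 + 116\right) - 73996 = \left(-129\right) 117 - 73996 = -15093 - 73996 = -89089$)
$z - \frac{u{\left(-277 \right)} - 191779}{187620 + 236151} = -89089 - \frac{- \frac{225}{-277} - 191779}{187620 + 236151} = -89089 - \frac{\left(-225\right) \left(- \frac{1}{277}\right) - 191779}{423771} = -89089 - \left(\frac{225}{277} - 191779\right) \frac{1}{423771} = -89089 - \left(- \frac{53122558}{277}\right) \frac{1}{423771} = -89089 - - \frac{53122558}{117384567} = -89089 + \frac{53122558}{117384567} = - \frac{10457620566905}{117384567}$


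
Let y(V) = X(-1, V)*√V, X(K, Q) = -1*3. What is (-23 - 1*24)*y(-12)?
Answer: 282*I*√3 ≈ 488.44*I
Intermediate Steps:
X(K, Q) = -3
y(V) = -3*√V
(-23 - 1*24)*y(-12) = (-23 - 1*24)*(-6*I*√3) = (-23 - 24)*(-6*I*√3) = -(-282)*I*√3 = 282*I*√3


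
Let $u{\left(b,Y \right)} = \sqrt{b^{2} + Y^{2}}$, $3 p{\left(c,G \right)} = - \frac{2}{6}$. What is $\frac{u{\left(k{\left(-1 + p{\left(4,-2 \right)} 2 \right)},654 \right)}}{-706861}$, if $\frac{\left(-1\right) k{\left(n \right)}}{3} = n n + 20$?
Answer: $- \frac{\sqrt{314836045}}{19085247} \approx -0.0009297$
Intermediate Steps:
$p{\left(c,G \right)} = - \frac{1}{9}$ ($p{\left(c,G \right)} = \frac{\left(-2\right) \frac{1}{6}}{3} = \frac{1}{3} \left(- \frac{1}{3}\right) = - \frac{1}{9}$)
$k{\left(n \right)} = -60 - 3 n^{2}$ ($k{\left(n \right)} = - 3 \left(n n + 20\right) = - 3 \left(n^{2} + 20\right) = - 3 \left(20 + n^{2}\right) = -60 - 3 n^{2}$)
$u{\left(b,Y \right)} = \sqrt{Y^{2} + b^{2}}$
$\frac{u{\left(k{\left(-1 + p{\left(4,-2 \right)} 2 \right)},654 \right)}}{-706861} = \frac{\sqrt{654^{2} + \left(-60 - 3 \left(-1 - \frac{2}{9}\right)^{2}\right)^{2}}}{-706861} = \sqrt{427716 + \left(-60 - 3 \left(-1 - \frac{2}{9}\right)^{2}\right)^{2}} \left(- \frac{1}{706861}\right) = \sqrt{427716 + \left(-60 - 3 \left(- \frac{11}{9}\right)^{2}\right)^{2}} \left(- \frac{1}{706861}\right) = \sqrt{427716 + \left(-60 - \frac{121}{27}\right)^{2}} \left(- \frac{1}{706861}\right) = \sqrt{427716 + \left(- \frac{1741}{27}\right)^{2}} \left(- \frac{1}{706861}\right) = \sqrt{427716 + \frac{3031081}{729}} \left(- \frac{1}{706861}\right) = \sqrt{\frac{314836045}{729}} \left(- \frac{1}{706861}\right) = \frac{\sqrt{314836045}}{27} \left(- \frac{1}{706861}\right) = - \frac{\sqrt{314836045}}{19085247}$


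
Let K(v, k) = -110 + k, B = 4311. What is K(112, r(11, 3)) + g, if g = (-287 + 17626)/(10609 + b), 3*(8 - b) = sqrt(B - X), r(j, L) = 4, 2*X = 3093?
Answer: -70585633868/676322291 + 17339*sqrt(11058)/676322291 ≈ -104.36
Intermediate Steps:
X = 3093/2 (X = (1/2)*3093 = 3093/2 ≈ 1546.5)
b = 8 - sqrt(11058)/6 (b = 8 - sqrt(4311 - 1*3093/2)/3 = 8 - sqrt(4311 - 3093/2)/3 = 8 - sqrt(11058)/6 ≈ -9.5262)
g = 17339/(10617 - sqrt(11058)/6) (g = (-287 + 17626)/(10609 + (8 - sqrt(11058)/6)) = 17339/(10617 - sqrt(11058)/6) ≈ 1.6358)
K(112, r(11, 3)) + g = (-110 + 4) + (1104528978/676322291 + 17339*sqrt(11058)/676322291) = -106 + (1104528978/676322291 + 17339*sqrt(11058)/676322291) = -70585633868/676322291 + 17339*sqrt(11058)/676322291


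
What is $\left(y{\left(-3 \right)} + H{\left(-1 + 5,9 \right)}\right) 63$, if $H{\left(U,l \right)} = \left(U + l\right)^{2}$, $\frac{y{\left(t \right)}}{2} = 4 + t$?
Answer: $10773$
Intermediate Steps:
$y{\left(t \right)} = 8 + 2 t$ ($y{\left(t \right)} = 2 \left(4 + t\right) = 8 + 2 t$)
$\left(y{\left(-3 \right)} + H{\left(-1 + 5,9 \right)}\right) 63 = \left(\left(8 + 2 \left(-3\right)\right) + \left(\left(-1 + 5\right) + 9\right)^{2}\right) 63 = \left(\left(8 - 6\right) + \left(4 + 9\right)^{2}\right) 63 = \left(2 + 13^{2}\right) 63 = \left(2 + 169\right) 63 = 171 \cdot 63 = 10773$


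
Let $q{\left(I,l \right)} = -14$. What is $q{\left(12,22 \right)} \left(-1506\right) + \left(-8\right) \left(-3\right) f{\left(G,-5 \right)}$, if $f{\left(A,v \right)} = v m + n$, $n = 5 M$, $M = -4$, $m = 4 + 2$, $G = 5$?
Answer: $19884$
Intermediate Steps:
$m = 6$
$n = -20$ ($n = 5 \left(-4\right) = -20$)
$f{\left(A,v \right)} = -20 + 6 v$ ($f{\left(A,v \right)} = v 6 - 20 = 6 v - 20 = -20 + 6 v$)
$q{\left(12,22 \right)} \left(-1506\right) + \left(-8\right) \left(-3\right) f{\left(G,-5 \right)} = \left(-14\right) \left(-1506\right) + \left(-8\right) \left(-3\right) \left(-20 + 6 \left(-5\right)\right) = 21084 + 24 \left(-20 - 30\right) = 21084 + 24 \left(-50\right) = 21084 - 1200 = 19884$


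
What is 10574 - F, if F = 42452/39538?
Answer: 209016180/19769 ≈ 10573.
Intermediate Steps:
F = 21226/19769 (F = 42452*(1/39538) = 21226/19769 ≈ 1.0737)
10574 - F = 10574 - 1*21226/19769 = 10574 - 21226/19769 = 209016180/19769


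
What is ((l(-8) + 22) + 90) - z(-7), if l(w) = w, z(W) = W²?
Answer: 55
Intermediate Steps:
((l(-8) + 22) + 90) - z(-7) = ((-8 + 22) + 90) - 1*(-7)² = (14 + 90) - 1*49 = 104 - 49 = 55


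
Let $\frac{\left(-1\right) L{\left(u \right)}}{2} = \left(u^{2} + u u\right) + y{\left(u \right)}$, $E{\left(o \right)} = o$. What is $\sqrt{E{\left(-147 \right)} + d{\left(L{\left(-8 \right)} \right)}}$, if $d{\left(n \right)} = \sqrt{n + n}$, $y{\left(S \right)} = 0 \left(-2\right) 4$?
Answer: $\sqrt{-147 + 16 i \sqrt{2}} \approx 0.9304 + 12.16 i$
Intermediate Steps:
$y{\left(S \right)} = 0$ ($y{\left(S \right)} = 0 \cdot 4 = 0$)
$L{\left(u \right)} = - 4 u^{2}$ ($L{\left(u \right)} = - 2 \left(\left(u^{2} + u u\right) + 0\right) = - 2 \left(\left(u^{2} + u^{2}\right) + 0\right) = - 2 \left(2 u^{2} + 0\right) = - 2 \cdot 2 u^{2} = - 4 u^{2}$)
$d{\left(n \right)} = \sqrt{2} \sqrt{n}$ ($d{\left(n \right)} = \sqrt{2 n} = \sqrt{2} \sqrt{n}$)
$\sqrt{E{\left(-147 \right)} + d{\left(L{\left(-8 \right)} \right)}} = \sqrt{-147 + \sqrt{2} \sqrt{- 4 \left(-8\right)^{2}}} = \sqrt{-147 + \sqrt{2} \sqrt{\left(-4\right) 64}} = \sqrt{-147 + \sqrt{2} \sqrt{-256}} = \sqrt{-147 + \sqrt{2} \cdot 16 i} = \sqrt{-147 + 16 i \sqrt{2}}$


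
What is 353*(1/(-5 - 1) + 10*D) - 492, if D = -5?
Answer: -109205/6 ≈ -18201.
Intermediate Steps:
353*(1/(-5 - 1) + 10*D) - 492 = 353*(1/(-5 - 1) + 10*(-5)) - 492 = 353*(1/(-6) - 50) - 492 = 353*(-1/6 - 50) - 492 = 353*(-301/6) - 492 = -106253/6 - 492 = -109205/6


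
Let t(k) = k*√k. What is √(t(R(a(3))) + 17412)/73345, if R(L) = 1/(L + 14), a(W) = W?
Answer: √(5032068 + √17)/1246865 ≈ 0.0017991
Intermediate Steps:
R(L) = 1/(14 + L)
t(k) = k^(3/2)
√(t(R(a(3))) + 17412)/73345 = √((1/(14 + 3))^(3/2) + 17412)/73345 = √((1/17)^(3/2) + 17412)*(1/73345) = √(√17/289 + 17412)*(1/73345) = √(17412 + √17/289)*(1/73345) = √(17412 + √17/289)/73345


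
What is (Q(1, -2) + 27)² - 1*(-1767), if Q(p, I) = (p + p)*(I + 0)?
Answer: 2296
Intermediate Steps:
Q(p, I) = 2*I*p (Q(p, I) = (2*p)*I = 2*I*p)
(Q(1, -2) + 27)² - 1*(-1767) = (2*(-2)*1 + 27)² - 1*(-1767) = (-4 + 27)² + 1767 = 23² + 1767 = 529 + 1767 = 2296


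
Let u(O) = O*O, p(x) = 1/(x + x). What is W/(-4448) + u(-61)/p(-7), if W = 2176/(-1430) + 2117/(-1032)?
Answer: -170977206326089/3282090240 ≈ -52094.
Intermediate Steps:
p(x) = 1/(2*x)
W = -2636471/737880 (W = 2176*(-1/1430) + 2117*(-1/1032) = -1088/715 - 2117/1032 = -2636471/737880 ≈ -3.5730)
u(O) = O²
W/(-4448) + u(-61)/p(-7) = -2636471/737880/(-4448) + (-61)²/(((½)/(-7))) = -2636471/737880*(-1/4448) + 3721/(((½)*(-⅐))) = 2636471/3282090240 + 3721/(-1/14) = 2636471/3282090240 + 3721*(-14) = 2636471/3282090240 - 52094 = -170977206326089/3282090240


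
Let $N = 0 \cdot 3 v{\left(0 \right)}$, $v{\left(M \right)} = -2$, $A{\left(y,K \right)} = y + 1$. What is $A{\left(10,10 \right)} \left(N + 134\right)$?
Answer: $1474$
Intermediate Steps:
$A{\left(y,K \right)} = 1 + y$
$N = 0$ ($N = 0 \cdot 3 \left(-2\right) = 0 \left(-2\right) = 0$)
$A{\left(10,10 \right)} \left(N + 134\right) = \left(1 + 10\right) \left(0 + 134\right) = 11 \cdot 134 = 1474$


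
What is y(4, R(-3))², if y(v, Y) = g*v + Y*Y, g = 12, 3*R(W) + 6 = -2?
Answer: 246016/81 ≈ 3037.2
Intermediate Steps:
R(W) = -8/3 (R(W) = -2 + (⅓)*(-2) = -2 - ⅔ = -8/3)
y(v, Y) = Y² + 12*v (y(v, Y) = 12*v + Y*Y = 12*v + Y² = Y² + 12*v)
y(4, R(-3))² = ((-8/3)² + 12*4)² = (64/9 + 48)² = (496/9)² = 246016/81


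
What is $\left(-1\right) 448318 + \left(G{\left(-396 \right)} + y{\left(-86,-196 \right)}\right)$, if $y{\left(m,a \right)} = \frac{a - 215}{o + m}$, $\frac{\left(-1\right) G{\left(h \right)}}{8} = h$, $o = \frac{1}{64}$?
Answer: $- \frac{2449634146}{5503} \approx -4.4515 \cdot 10^{5}$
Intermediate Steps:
$o = \frac{1}{64} \approx 0.015625$
$G{\left(h \right)} = - 8 h$
$y{\left(m,a \right)} = \frac{-215 + a}{\frac{1}{64} + m}$ ($y{\left(m,a \right)} = \frac{a - 215}{\frac{1}{64} + m} = \frac{-215 + a}{\frac{1}{64} + m}$)
$\left(-1\right) 448318 + \left(G{\left(-396 \right)} + y{\left(-86,-196 \right)}\right) = \left(-1\right) 448318 + \left(\left(-8\right) \left(-396\right) + \frac{64 \left(-215 - 196\right)}{1 + 64 \left(-86\right)}\right) = -448318 + \left(3168 + 64 \frac{1}{1 - 5504} \left(-411\right)\right) = -448318 + \left(3168 + 64 \frac{1}{-5503} \left(-411\right)\right) = -448318 + \left(3168 + 64 \left(- \frac{1}{5503}\right) \left(-411\right)\right) = -448318 + \left(3168 + \frac{26304}{5503}\right) = -448318 + \frac{17459808}{5503} = - \frac{2449634146}{5503}$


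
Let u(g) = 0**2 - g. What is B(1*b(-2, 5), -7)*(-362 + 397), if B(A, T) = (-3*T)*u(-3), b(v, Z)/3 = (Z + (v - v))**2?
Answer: 2205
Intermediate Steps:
u(g) = -g (u(g) = 0 - g = -g)
b(v, Z) = 3*Z**2 (b(v, Z) = 3*(Z + (v - v))**2 = 3*(Z + 0)**2 = 3*Z**2)
B(A, T) = -9*T (B(A, T) = (-3*T)*(-1*(-3)) = -3*T*3 = -9*T)
B(1*b(-2, 5), -7)*(-362 + 397) = (-9*(-7))*(-362 + 397) = 63*35 = 2205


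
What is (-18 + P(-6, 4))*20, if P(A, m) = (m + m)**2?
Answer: 920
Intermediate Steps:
P(A, m) = 4*m**2 (P(A, m) = (2*m)**2 = 4*m**2)
(-18 + P(-6, 4))*20 = (-18 + 4*4**2)*20 = (-18 + 4*16)*20 = (-18 + 64)*20 = 46*20 = 920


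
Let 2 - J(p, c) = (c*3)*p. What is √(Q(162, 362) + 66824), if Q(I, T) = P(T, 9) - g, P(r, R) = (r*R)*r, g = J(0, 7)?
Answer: √1246218 ≈ 1116.3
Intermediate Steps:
J(p, c) = 2 - 3*c*p (J(p, c) = 2 - c*3*p = 2 - 3*c*p)
g = 2 (g = 2 - 3*7*0 = 2 + 0 = 2)
P(r, R) = R*r² (P(r, R) = (R*r)*r = R*r²)
Q(I, T) = -2 + 9*T² (Q(I, T) = 9*T² - 1*2 = 9*T² - 2 = -2 + 9*T²)
√(Q(162, 362) + 66824) = √((-2 + 9*362²) + 66824) = √((-2 + 9*131044) + 66824) = √((-2 + 1179396) + 66824) = √(1179394 + 66824) = √1246218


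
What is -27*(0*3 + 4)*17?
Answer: -1836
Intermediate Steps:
-27*(0*3 + 4)*17 = -27*(0 + 4)*17 = -27*4*17 = -108*17 = -1836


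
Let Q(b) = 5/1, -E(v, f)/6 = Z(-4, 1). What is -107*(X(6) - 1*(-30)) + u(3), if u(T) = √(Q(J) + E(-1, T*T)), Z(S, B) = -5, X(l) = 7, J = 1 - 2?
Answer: -3959 + √35 ≈ -3953.1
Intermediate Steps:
J = -1
E(v, f) = 30 (E(v, f) = -6*(-5) = 30)
Q(b) = 5 (Q(b) = 5*1 = 5)
u(T) = √35 (u(T) = √(5 + 30) = √35)
-107*(X(6) - 1*(-30)) + u(3) = -107*(7 - 1*(-30)) + √35 = -107*(7 + 30) + √35 = -107*37 + √35 = -3959 + √35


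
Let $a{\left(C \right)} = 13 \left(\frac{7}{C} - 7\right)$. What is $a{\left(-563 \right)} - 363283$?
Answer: $- \frac{204579653}{563} \approx -3.6337 \cdot 10^{5}$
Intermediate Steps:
$a{\left(C \right)} = -91 + \frac{91}{C}$ ($a{\left(C \right)} = 13 \left(-7 + \frac{7}{C}\right) = -91 + \frac{91}{C}$)
$a{\left(-563 \right)} - 363283 = \left(-91 + \frac{91}{-563}\right) - 363283 = \left(-91 + 91 \left(- \frac{1}{563}\right)\right) - 363283 = \left(-91 - \frac{91}{563}\right) - 363283 = - \frac{51324}{563} - 363283 = - \frac{204579653}{563}$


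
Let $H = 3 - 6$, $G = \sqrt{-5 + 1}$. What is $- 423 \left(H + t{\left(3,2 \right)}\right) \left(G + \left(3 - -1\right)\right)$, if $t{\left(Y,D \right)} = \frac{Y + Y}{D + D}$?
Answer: $2538 + 1269 i \approx 2538.0 + 1269.0 i$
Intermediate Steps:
$G = 2 i$ ($G = \sqrt{-4} = 2 i \approx 2.0 i$)
$t{\left(Y,D \right)} = \frac{Y}{D}$ ($t{\left(Y,D \right)} = \frac{2 Y}{2 D} = 2 Y \frac{1}{2 D} = \frac{Y}{D}$)
$H = -3$ ($H = 3 - 6 = -3$)
$- 423 \left(H + t{\left(3,2 \right)}\right) \left(G + \left(3 - -1\right)\right) = - 423 \left(-3 + \frac{3}{2}\right) \left(2 i + \left(3 - -1\right)\right) = - 423 \left(-3 + 3 \cdot \frac{1}{2}\right) \left(2 i + \left(3 + 1\right)\right) = - 423 \left(-3 + \frac{3}{2}\right) \left(2 i + 4\right) = - 423 \left(- \frac{3 \left(4 + 2 i\right)}{2}\right) = - 423 \left(-6 - 3 i\right) = 2538 + 1269 i$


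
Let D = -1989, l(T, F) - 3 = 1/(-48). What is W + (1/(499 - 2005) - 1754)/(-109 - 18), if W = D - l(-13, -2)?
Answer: -3026787155/1530096 ≈ -1978.2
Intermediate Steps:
l(T, F) = 143/48 (l(T, F) = 3 + 1/(-48) = 3 - 1/48 = 143/48)
W = -95615/48 (W = -1989 - 1*143/48 = -1989 - 143/48 = -95615/48 ≈ -1992.0)
W + (1/(499 - 2005) - 1754)/(-109 - 18) = -95615/48 + (1/(499 - 2005) - 1754)/(-109 - 18) = -95615/48 + (1/(-1506) - 1754)/(-127) = -95615/48 + (-1/1506 - 1754)*(-1/127) = -95615/48 - 2641525/1506*(-1/127) = -95615/48 + 2641525/191262 = -3026787155/1530096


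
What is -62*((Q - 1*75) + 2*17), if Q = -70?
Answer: 6882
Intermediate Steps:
-62*((Q - 1*75) + 2*17) = -62*((-70 - 1*75) + 2*17) = -62*((-70 - 75) + 34) = -62*(-145 + 34) = -62*(-111) = 6882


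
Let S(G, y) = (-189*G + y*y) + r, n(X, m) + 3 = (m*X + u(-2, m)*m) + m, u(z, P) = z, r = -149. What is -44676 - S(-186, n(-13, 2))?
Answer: -80642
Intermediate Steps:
n(X, m) = -3 - m + X*m (n(X, m) = -3 + ((m*X - 2*m) + m) = -3 + ((X*m - 2*m) + m) = -3 + ((-2*m + X*m) + m) = -3 + (-m + X*m) = -3 - m + X*m)
S(G, y) = -149 + y² - 189*G (S(G, y) = (-189*G + y*y) - 149 = (-189*G + y²) - 149 = (y² - 189*G) - 149 = -149 + y² - 189*G)
-44676 - S(-186, n(-13, 2)) = -44676 - (-149 + (-3 - 1*2 - 13*2)² - 189*(-186)) = -44676 - (-149 + (-3 - 2 - 26)² + 35154) = -44676 - (-149 + (-31)² + 35154) = -44676 - (-149 + 961 + 35154) = -44676 - 1*35966 = -44676 - 35966 = -80642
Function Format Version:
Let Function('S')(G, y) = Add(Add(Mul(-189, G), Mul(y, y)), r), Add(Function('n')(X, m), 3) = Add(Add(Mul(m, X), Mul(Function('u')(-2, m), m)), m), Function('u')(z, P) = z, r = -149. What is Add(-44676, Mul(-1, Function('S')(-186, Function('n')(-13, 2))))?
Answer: -80642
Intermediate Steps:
Function('n')(X, m) = Add(-3, Mul(-1, m), Mul(X, m)) (Function('n')(X, m) = Add(-3, Add(Add(Mul(m, X), Mul(-2, m)), m)) = Add(-3, Add(Add(Mul(X, m), Mul(-2, m)), m)) = Add(-3, Add(Add(Mul(-2, m), Mul(X, m)), m)) = Add(-3, Add(Mul(-1, m), Mul(X, m))) = Add(-3, Mul(-1, m), Mul(X, m)))
Function('S')(G, y) = Add(-149, Pow(y, 2), Mul(-189, G)) (Function('S')(G, y) = Add(Add(Mul(-189, G), Mul(y, y)), -149) = Add(Add(Mul(-189, G), Pow(y, 2)), -149) = Add(Add(Pow(y, 2), Mul(-189, G)), -149) = Add(-149, Pow(y, 2), Mul(-189, G)))
Add(-44676, Mul(-1, Function('S')(-186, Function('n')(-13, 2)))) = Add(-44676, Mul(-1, Add(-149, Pow(Add(-3, Mul(-1, 2), Mul(-13, 2)), 2), Mul(-189, -186)))) = Add(-44676, Mul(-1, Add(-149, Pow(Add(-3, -2, -26), 2), 35154))) = Add(-44676, Mul(-1, Add(-149, Pow(-31, 2), 35154))) = Add(-44676, Mul(-1, Add(-149, 961, 35154))) = Add(-44676, Mul(-1, 35966)) = Add(-44676, -35966) = -80642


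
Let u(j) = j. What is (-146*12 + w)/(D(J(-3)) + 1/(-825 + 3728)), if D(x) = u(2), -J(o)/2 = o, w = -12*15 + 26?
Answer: -5533118/5807 ≈ -952.84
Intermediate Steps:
w = -154 (w = -180 + 26 = -154)
J(o) = -2*o
D(x) = 2
(-146*12 + w)/(D(J(-3)) + 1/(-825 + 3728)) = (-146*12 - 154)/(2 + 1/(-825 + 3728)) = (-1752 - 154)/(2 + 1/2903) = -1906/(2 + 1/2903) = -1906/5807/2903 = -1906*2903/5807 = -5533118/5807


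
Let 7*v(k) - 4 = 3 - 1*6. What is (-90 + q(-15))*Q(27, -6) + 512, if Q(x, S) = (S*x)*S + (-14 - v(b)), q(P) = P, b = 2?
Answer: -100063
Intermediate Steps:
v(k) = 1/7 (v(k) = 4/7 + (3 - 1*6)/7 = 4/7 + (3 - 6)/7 = 4/7 + (1/7)*(-3) = 4/7 - 3/7 = 1/7)
Q(x, S) = -99/7 + x*S**2 (Q(x, S) = (S*x)*S + (-14 - 1*1/7) = x*S**2 + (-14 - 1/7) = x*S**2 - 99/7 = -99/7 + x*S**2)
(-90 + q(-15))*Q(27, -6) + 512 = (-90 - 15)*(-99/7 + 27*(-6)**2) + 512 = -105*(-99/7 + 27*36) + 512 = -105*(-99/7 + 972) + 512 = -105*6705/7 + 512 = -100575 + 512 = -100063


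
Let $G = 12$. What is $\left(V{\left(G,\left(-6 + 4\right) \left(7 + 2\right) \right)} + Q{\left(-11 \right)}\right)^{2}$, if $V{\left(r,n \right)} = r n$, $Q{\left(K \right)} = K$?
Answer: $51529$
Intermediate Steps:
$V{\left(r,n \right)} = n r$
$\left(V{\left(G,\left(-6 + 4\right) \left(7 + 2\right) \right)} + Q{\left(-11 \right)}\right)^{2} = \left(\left(-6 + 4\right) \left(7 + 2\right) 12 - 11\right)^{2} = \left(\left(-2\right) 9 \cdot 12 - 11\right)^{2} = \left(\left(-18\right) 12 - 11\right)^{2} = \left(-216 - 11\right)^{2} = \left(-227\right)^{2} = 51529$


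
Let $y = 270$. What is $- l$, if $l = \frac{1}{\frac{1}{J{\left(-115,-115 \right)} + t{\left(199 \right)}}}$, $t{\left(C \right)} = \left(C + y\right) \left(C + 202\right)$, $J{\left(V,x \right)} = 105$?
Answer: $-188174$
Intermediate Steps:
$t{\left(C \right)} = \left(202 + C\right) \left(270 + C\right)$ ($t{\left(C \right)} = \left(C + 270\right) \left(C + 202\right) = \left(270 + C\right) \left(202 + C\right) = \left(202 + C\right) \left(270 + C\right)$)
$l = 188174$ ($l = \frac{1}{\frac{1}{105 + \left(54540 + 199^{2} + 472 \cdot 199\right)}} = \frac{1}{\frac{1}{105 + \left(54540 + 39601 + 93928\right)}} = \frac{1}{\frac{1}{105 + 188069}} = \frac{1}{\frac{1}{188174}} = 188174$)
$- l = \left(-1\right) 188174 = -188174$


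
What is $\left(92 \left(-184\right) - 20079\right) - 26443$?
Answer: $-63450$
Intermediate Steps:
$\left(92 \left(-184\right) - 20079\right) - 26443 = \left(-16928 - 20079\right) - 26443 = -37007 - 26443 = -63450$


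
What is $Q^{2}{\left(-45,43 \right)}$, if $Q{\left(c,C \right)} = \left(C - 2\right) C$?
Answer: $3108169$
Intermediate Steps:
$Q{\left(c,C \right)} = C \left(-2 + C\right)$ ($Q{\left(c,C \right)} = \left(-2 + C\right) C = C \left(-2 + C\right)$)
$Q^{2}{\left(-45,43 \right)} = \left(43 \left(-2 + 43\right)\right)^{2} = \left(43 \cdot 41\right)^{2} = 1763^{2} = 3108169$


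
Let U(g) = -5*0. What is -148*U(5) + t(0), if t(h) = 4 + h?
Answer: 4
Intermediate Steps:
U(g) = 0
-148*U(5) + t(0) = -148*0 + (4 + 0) = 0 + 4 = 4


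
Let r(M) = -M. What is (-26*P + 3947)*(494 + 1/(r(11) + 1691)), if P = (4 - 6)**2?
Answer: 151875543/80 ≈ 1.8984e+6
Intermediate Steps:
P = 4 (P = (-2)**2 = 4)
(-26*P + 3947)*(494 + 1/(r(11) + 1691)) = (-26*4 + 3947)*(494 + 1/(-1*11 + 1691)) = (-104 + 3947)*(494 + 1/(-11 + 1691)) = 3843*(494 + 1/1680) = 3843*(829921/1680) = 151875543/80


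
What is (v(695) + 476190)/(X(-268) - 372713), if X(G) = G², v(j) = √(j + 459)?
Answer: -476190/300889 - √1154/300889 ≈ -1.5827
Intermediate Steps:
v(j) = √(459 + j)
(v(695) + 476190)/(X(-268) - 372713) = (√(459 + 695) + 476190)/((-268)² - 372713) = (√1154 + 476190)/(71824 - 372713) = (476190 + √1154)/(-300889) = (476190 + √1154)*(-1/300889) = -476190/300889 - √1154/300889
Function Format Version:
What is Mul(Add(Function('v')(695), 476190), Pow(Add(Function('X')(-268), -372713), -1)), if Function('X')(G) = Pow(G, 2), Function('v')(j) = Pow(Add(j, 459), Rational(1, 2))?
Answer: Add(Rational(-476190, 300889), Mul(Rational(-1, 300889), Pow(1154, Rational(1, 2)))) ≈ -1.5827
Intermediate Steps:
Function('v')(j) = Pow(Add(459, j), Rational(1, 2))
Mul(Add(Function('v')(695), 476190), Pow(Add(Function('X')(-268), -372713), -1)) = Mul(Add(Pow(Add(459, 695), Rational(1, 2)), 476190), Pow(Add(Pow(-268, 2), -372713), -1)) = Mul(Add(Pow(1154, Rational(1, 2)), 476190), Pow(Add(71824, -372713), -1)) = Mul(Add(476190, Pow(1154, Rational(1, 2))), Pow(-300889, -1)) = Mul(Add(476190, Pow(1154, Rational(1, 2))), Rational(-1, 300889)) = Add(Rational(-476190, 300889), Mul(Rational(-1, 300889), Pow(1154, Rational(1, 2))))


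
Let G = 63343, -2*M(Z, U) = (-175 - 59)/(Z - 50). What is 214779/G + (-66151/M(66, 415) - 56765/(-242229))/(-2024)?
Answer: 732294870679135/93165802113384 ≈ 7.8601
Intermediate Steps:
M(Z, U) = 117/(-50 + Z) (M(Z, U) = -(-175 - 59)/(2*(Z - 50)) = -(-117)/(-50 + Z) = 117/(-50 + Z))
214779/G + (-66151/M(66, 415) - 56765/(-242229))/(-2024) = 214779/63343 + (-66151/(117/(-50 + 66)) - 56765/(-242229))/(-2024) = 214779*(1/63343) + (-66151/(117/16) - 56765*(-1/242229))*(-1/2024) = 214779/63343 + (-66151/(117*(1/16)) + 56765/242229)*(-1/2024) = 214779/63343 + (-66151/117/16 + 56765/242229)*(-1/2024) = 214779/63343 + (-66151*16/117 + 56765/242229)*(-1/2024) = 214779/63343 + (-1058416/117 + 56765/242229)*(-1/2024) = 214779/63343 - 6573651481/726687*(-1/2024) = 214779/63343 + 6573651481/1470814488 = 732294870679135/93165802113384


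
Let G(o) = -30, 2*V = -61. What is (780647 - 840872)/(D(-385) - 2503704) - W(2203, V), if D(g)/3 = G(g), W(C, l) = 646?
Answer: -539130233/834598 ≈ -645.98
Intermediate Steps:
V = -61/2 (V = (1/2)*(-61) = -61/2 ≈ -30.500)
D(g) = -90 (D(g) = 3*(-30) = -90)
(780647 - 840872)/(D(-385) - 2503704) - W(2203, V) = (780647 - 840872)/(-90 - 2503704) - 1*646 = -60225/(-2503794) - 646 = -60225*(-1/2503794) - 646 = 20075/834598 - 646 = -539130233/834598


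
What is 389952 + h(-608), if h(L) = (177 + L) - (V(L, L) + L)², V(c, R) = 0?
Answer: 19857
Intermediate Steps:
h(L) = 177 + L - L² (h(L) = (177 + L) - (0 + L)² = (177 + L) - L² = 177 + L - L²)
389952 + h(-608) = 389952 + (177 - 608 - 1*(-608)²) = 389952 + (177 - 608 - 1*369664) = 389952 + (177 - 608 - 369664) = 389952 - 370095 = 19857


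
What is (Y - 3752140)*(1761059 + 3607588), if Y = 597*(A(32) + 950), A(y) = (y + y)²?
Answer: -3971070075666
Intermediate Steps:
A(y) = 4*y² (A(y) = (2*y)² = 4*y²)
Y = 3012462 (Y = 597*(4*32² + 950) = 597*(4*1024 + 950) = 597*(4096 + 950) = 597*5046 = 3012462)
(Y - 3752140)*(1761059 + 3607588) = (3012462 - 3752140)*(1761059 + 3607588) = -739678*5368647 = -3971070075666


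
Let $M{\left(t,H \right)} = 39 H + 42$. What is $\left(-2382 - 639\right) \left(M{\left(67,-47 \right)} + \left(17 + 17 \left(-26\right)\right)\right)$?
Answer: $6694536$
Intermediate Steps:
$M{\left(t,H \right)} = 42 + 39 H$
$\left(-2382 - 639\right) \left(M{\left(67,-47 \right)} + \left(17 + 17 \left(-26\right)\right)\right) = \left(-2382 - 639\right) \left(\left(42 + 39 \left(-47\right)\right) + \left(17 + 17 \left(-26\right)\right)\right) = - 3021 \left(\left(42 - 1833\right) + \left(17 - 442\right)\right) = - 3021 \left(-1791 - 425\right) = \left(-3021\right) \left(-2216\right) = 6694536$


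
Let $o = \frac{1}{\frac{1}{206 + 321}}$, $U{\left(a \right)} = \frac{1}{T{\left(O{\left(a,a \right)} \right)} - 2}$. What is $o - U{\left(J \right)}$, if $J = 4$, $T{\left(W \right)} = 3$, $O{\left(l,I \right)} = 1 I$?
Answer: $526$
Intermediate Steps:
$O{\left(l,I \right)} = I$
$U{\left(a \right)} = 1$ ($U{\left(a \right)} = \frac{1}{3 - 2} = 1^{-1} = 1$)
$o = 527$ ($o = \frac{1}{\frac{1}{527}} = 527$)
$o - U{\left(J \right)} = 527 - 1 = 526$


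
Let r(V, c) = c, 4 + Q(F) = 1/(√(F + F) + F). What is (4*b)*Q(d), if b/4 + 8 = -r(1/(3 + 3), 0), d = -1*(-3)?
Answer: 384 + 128*√6/3 ≈ 488.51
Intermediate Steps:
d = 3
Q(F) = -4 + 1/(F + √2*√F) (Q(F) = -4 + 1/(√(F + F) + F) = -4 + 1/(√(2*F) + F) = -4 + 1/(√2*√F + F) = -4 + 1/(F + √2*√F))
b = -32 (b = -32 + 4*(-1*0) = -32 + 4*0 = -32 + 0 = -32)
(4*b)*Q(d) = (4*(-32))*((1 - 4*3 - 4*√2*√3)/(3 + √2*√3)) = -128*(1 - 12 - 4*√6)/(3 + √6) = -128*(-11 - 4*√6)/(3 + √6)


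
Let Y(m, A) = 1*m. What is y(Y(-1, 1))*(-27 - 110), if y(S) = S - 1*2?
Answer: 411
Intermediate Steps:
Y(m, A) = m
y(S) = -2 + S (y(S) = S - 2 = -2 + S)
y(Y(-1, 1))*(-27 - 110) = (-2 - 1)*(-27 - 110) = -3*(-137) = 411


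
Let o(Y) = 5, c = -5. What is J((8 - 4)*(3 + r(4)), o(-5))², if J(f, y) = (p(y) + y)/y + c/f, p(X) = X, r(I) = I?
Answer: 2601/784 ≈ 3.3176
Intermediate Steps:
J(f, y) = 2 - 5/f (J(f, y) = (y + y)/y - 5/f = (2*y)/y - 5/f = 2 - 5/f)
J((8 - 4)*(3 + r(4)), o(-5))² = (2 - 5*1/((3 + 4)*(8 - 4)))² = (2 - 5/(4*7))² = (2 - 5/28)² = (51/28)² = 2601/784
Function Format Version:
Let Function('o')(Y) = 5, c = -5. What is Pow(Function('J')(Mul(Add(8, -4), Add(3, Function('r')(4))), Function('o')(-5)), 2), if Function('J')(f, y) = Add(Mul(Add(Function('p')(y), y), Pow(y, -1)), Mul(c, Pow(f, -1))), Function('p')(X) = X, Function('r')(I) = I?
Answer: Rational(2601, 784) ≈ 3.3176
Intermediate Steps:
Function('J')(f, y) = Add(2, Mul(-5, Pow(f, -1))) (Function('J')(f, y) = Add(Mul(Add(y, y), Pow(y, -1)), Mul(-5, Pow(f, -1))) = Add(Mul(Mul(2, y), Pow(y, -1)), Mul(-5, Pow(f, -1))) = Add(2, Mul(-5, Pow(f, -1))))
Pow(Function('J')(Mul(Add(8, -4), Add(3, Function('r')(4))), Function('o')(-5)), 2) = Pow(Add(2, Mul(-5, Pow(Mul(Add(8, -4), Add(3, 4)), -1))), 2) = Pow(Add(2, Mul(-5, Pow(Mul(4, 7), -1))), 2) = Pow(Add(2, Mul(-5, Pow(28, -1))), 2) = Pow(Add(2, Mul(-5, Rational(1, 28))), 2) = Pow(Add(2, Rational(-5, 28)), 2) = Pow(Rational(51, 28), 2) = Rational(2601, 784)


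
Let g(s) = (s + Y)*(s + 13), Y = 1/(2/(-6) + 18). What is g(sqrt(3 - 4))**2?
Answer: -478668/2809 - 19376*I/2809 ≈ -170.41 - 6.8978*I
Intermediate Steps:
Y = 3/53 (Y = 1/(2*(-1/6) + 18) = 1/(-1/3 + 18) = 1/(53/3) = 3/53 ≈ 0.056604)
g(s) = (13 + s)*(3/53 + s) (g(s) = (s + 3/53)*(s + 13) = (3/53 + s)*(13 + s) = (13 + s)*(3/53 + s))
g(sqrt(3 - 4))**2 = (39/53 + (sqrt(3 - 4))**2 + 692*sqrt(3 - 4)/53)**2 = (39/53 + (sqrt(-1))**2 + 692*sqrt(-1)/53)**2 = (39/53 + I**2 + 692*I/53)**2 = (39/53 - 1 + 692*I/53)**2 = (-14/53 + 692*I/53)**2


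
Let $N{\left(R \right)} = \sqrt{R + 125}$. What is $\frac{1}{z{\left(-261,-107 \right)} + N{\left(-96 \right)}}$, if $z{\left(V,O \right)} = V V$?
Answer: $\frac{2349}{160016228} - \frac{\sqrt{29}}{4640470612} \approx 1.4679 \cdot 10^{-5}$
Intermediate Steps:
$z{\left(V,O \right)} = V^{2}$
$N{\left(R \right)} = \sqrt{125 + R}$
$\frac{1}{z{\left(-261,-107 \right)} + N{\left(-96 \right)}} = \frac{1}{\left(-261\right)^{2} + \sqrt{125 - 96}} = \frac{1}{68121 + \sqrt{29}}$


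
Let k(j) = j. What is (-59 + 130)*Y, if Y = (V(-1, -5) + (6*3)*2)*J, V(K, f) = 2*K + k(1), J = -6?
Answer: -14910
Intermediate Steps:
V(K, f) = 1 + 2*K (V(K, f) = 2*K + 1 = 1 + 2*K)
Y = -210 (Y = ((1 + 2*(-1)) + (6*3)*2)*(-6) = ((1 - 2) + 18*2)*(-6) = (-1 + 36)*(-6) = 35*(-6) = -210)
(-59 + 130)*Y = (-59 + 130)*(-210) = 71*(-210) = -14910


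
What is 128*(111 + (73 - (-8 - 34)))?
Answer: 28928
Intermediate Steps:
128*(111 + (73 - (-8 - 34))) = 128*(111 + (73 - 1*(-42))) = 128*(111 + (73 + 42)) = 128*(111 + 115) = 128*226 = 28928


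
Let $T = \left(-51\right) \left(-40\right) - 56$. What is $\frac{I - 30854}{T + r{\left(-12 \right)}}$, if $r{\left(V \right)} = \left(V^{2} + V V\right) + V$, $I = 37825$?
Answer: $\frac{6971}{2260} \approx 3.0845$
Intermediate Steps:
$T = 1984$ ($T = 2040 - 56 = 1984$)
$r{\left(V \right)} = V + 2 V^{2}$ ($r{\left(V \right)} = \left(V^{2} + V^{2}\right) + V = 2 V^{2} + V = V + 2 V^{2}$)
$\frac{I - 30854}{T + r{\left(-12 \right)}} = \frac{37825 - 30854}{1984 - 12 \left(1 + 2 \left(-12\right)\right)} = \frac{6971}{1984 - 12 \left(1 - 24\right)} = \frac{6971}{1984 - -276} = \frac{6971}{1984 + 276} = \frac{6971}{2260}$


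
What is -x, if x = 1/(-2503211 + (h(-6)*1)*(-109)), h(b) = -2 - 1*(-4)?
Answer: 1/2503429 ≈ 3.9945e-7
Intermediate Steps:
h(b) = 2 (h(b) = -2 + 4 = 2)
x = -1/2503429 (x = 1/(-2503211 + (2*1)*(-109)) = 1/(-2503211 + 2*(-109)) = 1/(-2503211 - 218) = 1/(-2503429) = -1/2503429 ≈ -3.9945e-7)
-x = -1*(-1/2503429) = 1/2503429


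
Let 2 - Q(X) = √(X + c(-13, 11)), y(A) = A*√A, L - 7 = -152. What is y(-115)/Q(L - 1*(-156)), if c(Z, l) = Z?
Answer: 115*√115/(√2 + 2*I) ≈ 290.68 - 411.08*I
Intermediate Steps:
L = -145 (L = 7 - 152 = -145)
y(A) = A^(3/2)
Q(X) = 2 - √(-13 + X) (Q(X) = 2 - √(X - 13) = 2 - √(-13 + X))
y(-115)/Q(L - 1*(-156)) = (-115)^(3/2)/(2 - √(-13 + (-145 - 1*(-156)))) = (-115*I*√115)/(2 - √(-13 + (-145 + 156))) = (-115*I*√115)/(2 - √(-13 + 11)) = (-115*I*√115)/(2 - √(-2)) = (-115*I*√115)/(2 - I*√2) = -115*I*√115/(2 - I*√2)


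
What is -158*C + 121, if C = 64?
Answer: -9991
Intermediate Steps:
-158*C + 121 = -158*64 + 121 = -10112 + 121 = -9991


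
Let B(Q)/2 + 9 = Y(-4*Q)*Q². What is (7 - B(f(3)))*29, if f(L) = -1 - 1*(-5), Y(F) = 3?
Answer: -2059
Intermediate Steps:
f(L) = 4 (f(L) = -1 + 5 = 4)
B(Q) = -18 + 6*Q² (B(Q) = -18 + 2*(3*Q²) = -18 + 6*Q²)
(7 - B(f(3)))*29 = (7 - (-18 + 6*4²))*29 = (7 - (-18 + 6*16))*29 = (7 - (-18 + 96))*29 = (7 - 1*78)*29 = (7 - 78)*29 = -71*29 = -2059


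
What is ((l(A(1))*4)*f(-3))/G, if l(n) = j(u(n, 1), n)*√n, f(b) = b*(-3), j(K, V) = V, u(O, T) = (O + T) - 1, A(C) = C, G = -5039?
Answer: -36/5039 ≈ -0.0071443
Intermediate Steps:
u(O, T) = -1 + O + T
f(b) = -3*b
l(n) = n^(3/2) (l(n) = n*√n = n^(3/2))
((l(A(1))*4)*f(-3))/G = ((1^(3/2)*4)*(-3*(-3)))/(-5039) = ((1*4)*9)*(-1/5039) = (4*9)*(-1/5039) = 36*(-1/5039) = -36/5039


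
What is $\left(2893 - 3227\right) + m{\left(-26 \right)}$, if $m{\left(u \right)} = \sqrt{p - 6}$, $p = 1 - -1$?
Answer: $-334 + 2 i \approx -334.0 + 2.0 i$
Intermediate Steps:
$p = 2$ ($p = 1 + 1 = 2$)
$m{\left(u \right)} = 2 i$ ($m{\left(u \right)} = \sqrt{2 - 6} = \sqrt{-4} = 2 i$)
$\left(2893 - 3227\right) + m{\left(-26 \right)} = \left(2893 - 3227\right) + 2 i = -334 + 2 i$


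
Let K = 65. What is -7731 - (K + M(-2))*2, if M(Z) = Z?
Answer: -7857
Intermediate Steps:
-7731 - (K + M(-2))*2 = -7731 - (65 - 2)*2 = -7731 - 63*2 = -7731 - 1*126 = -7731 - 126 = -7857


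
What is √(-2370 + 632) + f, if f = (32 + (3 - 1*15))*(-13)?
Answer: -260 + I*√1738 ≈ -260.0 + 41.689*I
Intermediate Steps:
f = -260 (f = (32 + (3 - 15))*(-13) = (32 - 12)*(-13) = 20*(-13) = -260)
√(-2370 + 632) + f = √(-2370 + 632) - 260 = √(-1738) - 260 = I*√1738 - 260 = -260 + I*√1738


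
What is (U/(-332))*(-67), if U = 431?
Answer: 28877/332 ≈ 86.979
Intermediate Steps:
(U/(-332))*(-67) = (431/(-332))*(-67) = (431*(-1/332))*(-67) = -431/332*(-67) = 28877/332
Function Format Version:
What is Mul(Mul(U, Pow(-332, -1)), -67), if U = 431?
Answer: Rational(28877, 332) ≈ 86.979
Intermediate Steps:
Mul(Mul(U, Pow(-332, -1)), -67) = Mul(Mul(431, Pow(-332, -1)), -67) = Mul(Mul(431, Rational(-1, 332)), -67) = Mul(Rational(-431, 332), -67) = Rational(28877, 332)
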